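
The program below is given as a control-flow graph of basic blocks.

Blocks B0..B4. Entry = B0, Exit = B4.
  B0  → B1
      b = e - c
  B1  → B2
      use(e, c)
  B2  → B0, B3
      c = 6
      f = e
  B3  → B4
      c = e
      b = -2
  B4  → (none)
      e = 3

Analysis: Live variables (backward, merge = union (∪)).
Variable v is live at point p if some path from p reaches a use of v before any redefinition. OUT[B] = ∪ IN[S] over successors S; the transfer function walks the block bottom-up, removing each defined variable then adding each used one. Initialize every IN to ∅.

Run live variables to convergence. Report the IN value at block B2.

Answer: {e}

Trace:
Fixpoint table:
  B0:   IN={c, e}   OUT={c, e}
  B1:   IN={c, e}   OUT={e}
  B2:   IN={e}   OUT={c, e}
  B3:   IN={e}   OUT={}
  B4:   IN={}   OUT={}

Merge at B2: OUT[B2] = IN[B0] ⊔ IN[B3] = {c, e}
Applying B2's transfer function to that OUT value gives IN[B2] (row B2 above).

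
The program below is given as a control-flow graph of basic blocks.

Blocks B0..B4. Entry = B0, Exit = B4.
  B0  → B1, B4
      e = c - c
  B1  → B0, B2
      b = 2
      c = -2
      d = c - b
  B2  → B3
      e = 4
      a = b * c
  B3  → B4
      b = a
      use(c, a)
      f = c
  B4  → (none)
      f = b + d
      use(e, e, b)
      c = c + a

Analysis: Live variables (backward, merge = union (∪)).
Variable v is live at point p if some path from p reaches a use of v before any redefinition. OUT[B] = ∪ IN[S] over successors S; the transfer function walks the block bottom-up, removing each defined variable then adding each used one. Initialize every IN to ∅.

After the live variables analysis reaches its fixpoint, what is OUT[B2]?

Fixpoint table:
  B0: | IN={a, b, c, d} | OUT={a, b, c, d, e}
  B1: | IN={a} | OUT={a, b, c, d}
  B2: | IN={b, c, d} | OUT={a, c, d, e}
  B3: | IN={a, c, d, e} | OUT={a, b, c, d, e}
  B4: | IN={a, b, c, d, e} | OUT={}

Merge at B2: OUT[B2] = IN[B3] = {a, c, d, e}

Answer: {a, c, d, e}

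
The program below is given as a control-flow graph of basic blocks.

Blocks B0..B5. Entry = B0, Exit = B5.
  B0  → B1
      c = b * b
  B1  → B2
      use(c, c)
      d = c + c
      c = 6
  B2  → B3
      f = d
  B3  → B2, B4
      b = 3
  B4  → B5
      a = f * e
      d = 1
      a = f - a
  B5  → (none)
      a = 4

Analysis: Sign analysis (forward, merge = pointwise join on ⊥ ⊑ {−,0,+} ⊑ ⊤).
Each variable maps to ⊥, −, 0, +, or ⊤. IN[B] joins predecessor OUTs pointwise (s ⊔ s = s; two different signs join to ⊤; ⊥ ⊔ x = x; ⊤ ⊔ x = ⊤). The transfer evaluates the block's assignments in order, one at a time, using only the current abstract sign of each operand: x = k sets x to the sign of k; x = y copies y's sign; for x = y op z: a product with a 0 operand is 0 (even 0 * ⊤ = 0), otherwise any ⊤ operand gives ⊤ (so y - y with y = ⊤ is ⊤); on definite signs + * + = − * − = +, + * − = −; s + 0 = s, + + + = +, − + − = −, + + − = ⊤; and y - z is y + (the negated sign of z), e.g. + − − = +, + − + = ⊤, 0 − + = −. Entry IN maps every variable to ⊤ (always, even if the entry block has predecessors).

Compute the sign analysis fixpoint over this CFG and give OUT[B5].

Fixpoint table:
  B0:   IN=(all ⊤)   OUT=(all ⊤)
  B1:   IN=(all ⊤)   OUT={c:+; rest ⊤}
  B2:   IN={c:+; rest ⊤}   OUT={c:+; rest ⊤}
  B3:   IN={c:+; rest ⊤}   OUT={b:+, c:+; rest ⊤}
  B4:   IN={b:+, c:+; rest ⊤}   OUT={b:+, c:+, d:+; rest ⊤}
  B5:   IN={b:+, c:+, d:+; rest ⊤}   OUT={a:+, b:+, c:+, d:+; rest ⊤}

Merge at B5: IN[B5] = OUT[B4] = {a: ⊤, b: +, c: +, d: +, e: ⊤, f: ⊤}
Applying B5's transfer function to that IN value gives OUT[B5] (row B5 above).

Answer: {a: +, b: +, c: +, d: +, e: ⊤, f: ⊤}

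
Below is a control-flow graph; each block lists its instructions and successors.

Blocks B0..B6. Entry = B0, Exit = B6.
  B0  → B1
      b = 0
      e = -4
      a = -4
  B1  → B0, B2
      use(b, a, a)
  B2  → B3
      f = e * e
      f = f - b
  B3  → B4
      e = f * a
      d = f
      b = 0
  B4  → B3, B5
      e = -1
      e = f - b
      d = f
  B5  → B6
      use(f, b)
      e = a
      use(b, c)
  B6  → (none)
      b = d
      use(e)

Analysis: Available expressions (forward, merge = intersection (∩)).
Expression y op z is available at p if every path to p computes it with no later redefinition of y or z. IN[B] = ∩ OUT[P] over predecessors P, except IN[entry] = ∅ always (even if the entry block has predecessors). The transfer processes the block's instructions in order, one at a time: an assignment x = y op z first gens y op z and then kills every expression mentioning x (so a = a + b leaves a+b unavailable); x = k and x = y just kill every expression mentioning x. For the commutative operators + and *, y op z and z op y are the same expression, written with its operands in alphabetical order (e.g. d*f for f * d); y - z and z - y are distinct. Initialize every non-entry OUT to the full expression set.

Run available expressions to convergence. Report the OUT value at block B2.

Converged values:
  B0: | IN={} | OUT={}
  B1: | IN={} | OUT={}
  B2: | IN={} | OUT={e*e}
  B3: | IN={} | OUT={a*f}
  B4: | IN={a*f} | OUT={a*f, f-b}
  B5: | IN={a*f, f-b} | OUT={a*f, f-b}
  B6: | IN={a*f, f-b} | OUT={a*f}

Merge at B2: IN[B2] = OUT[B1] = {}
Applying B2's transfer function to that IN value gives OUT[B2] (row B2 above).

Answer: {e*e}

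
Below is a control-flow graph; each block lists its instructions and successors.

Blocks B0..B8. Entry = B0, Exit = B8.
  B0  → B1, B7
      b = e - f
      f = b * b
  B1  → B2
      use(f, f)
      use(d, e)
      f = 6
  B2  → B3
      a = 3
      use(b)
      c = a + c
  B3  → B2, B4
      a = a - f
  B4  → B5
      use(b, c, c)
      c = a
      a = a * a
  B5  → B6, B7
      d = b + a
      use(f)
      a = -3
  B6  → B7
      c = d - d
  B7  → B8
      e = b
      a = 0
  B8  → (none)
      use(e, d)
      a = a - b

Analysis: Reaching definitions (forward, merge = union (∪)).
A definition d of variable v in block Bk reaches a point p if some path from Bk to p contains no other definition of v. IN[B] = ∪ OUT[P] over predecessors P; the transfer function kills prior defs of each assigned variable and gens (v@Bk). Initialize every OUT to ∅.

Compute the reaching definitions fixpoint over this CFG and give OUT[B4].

Answer: {a@B4, b@B0, c@B4, f@B1}

Trace:
Fixpoint table:
  B0:   IN={}   OUT={b@B0, f@B0}
  B1:   IN={b@B0, f@B0}   OUT={b@B0, f@B1}
  B2:   IN={a@B3, b@B0, c@B2, f@B1}   OUT={a@B2, b@B0, c@B2, f@B1}
  B3:   IN={a@B2, b@B0, c@B2, f@B1}   OUT={a@B3, b@B0, c@B2, f@B1}
  B4:   IN={a@B3, b@B0, c@B2, f@B1}   OUT={a@B4, b@B0, c@B4, f@B1}
  B5:   IN={a@B4, b@B0, c@B4, f@B1}   OUT={a@B5, b@B0, c@B4, d@B5, f@B1}
  B6:   IN={a@B5, b@B0, c@B4, d@B5, f@B1}   OUT={a@B5, b@B0, c@B6, d@B5, f@B1}
  B7:   IN={a@B5, b@B0, c@B4, c@B6, d@B5, f@B0, f@B1}   OUT={a@B7, b@B0, c@B4, c@B6, d@B5, e@B7, f@B0, f@B1}
  B8:   IN={a@B7, b@B0, c@B4, c@B6, d@B5, e@B7, f@B0, f@B1}   OUT={a@B8, b@B0, c@B4, c@B6, d@B5, e@B7, f@B0, f@B1}

Merge at B4: IN[B4] = OUT[B3] = {a@B3, b@B0, c@B2, f@B1}
Applying B4's transfer function to that IN value gives OUT[B4] (row B4 above).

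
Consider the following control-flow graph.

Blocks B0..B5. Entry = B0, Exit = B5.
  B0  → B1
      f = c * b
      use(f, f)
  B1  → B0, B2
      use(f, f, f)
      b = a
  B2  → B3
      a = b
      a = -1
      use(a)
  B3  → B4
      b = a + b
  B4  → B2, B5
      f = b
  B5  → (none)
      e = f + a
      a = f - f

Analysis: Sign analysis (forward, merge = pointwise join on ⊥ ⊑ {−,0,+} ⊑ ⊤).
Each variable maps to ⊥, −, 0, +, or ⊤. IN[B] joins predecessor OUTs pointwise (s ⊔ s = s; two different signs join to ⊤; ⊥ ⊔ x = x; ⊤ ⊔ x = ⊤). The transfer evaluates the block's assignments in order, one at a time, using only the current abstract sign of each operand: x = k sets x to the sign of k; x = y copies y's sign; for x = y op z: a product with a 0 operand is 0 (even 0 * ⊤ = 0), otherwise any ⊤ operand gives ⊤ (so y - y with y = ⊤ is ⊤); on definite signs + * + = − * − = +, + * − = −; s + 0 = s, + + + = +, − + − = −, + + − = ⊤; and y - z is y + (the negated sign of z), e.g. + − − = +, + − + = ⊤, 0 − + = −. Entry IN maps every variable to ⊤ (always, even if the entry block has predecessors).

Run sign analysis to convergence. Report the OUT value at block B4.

Fixpoint table:
  B0:   IN=(all ⊤)   OUT=(all ⊤)
  B1:   IN=(all ⊤)   OUT=(all ⊤)
  B2:   IN=(all ⊤)   OUT={a:-; rest ⊤}
  B3:   IN={a:-; rest ⊤}   OUT={a:-; rest ⊤}
  B4:   IN={a:-; rest ⊤}   OUT={a:-; rest ⊤}
  B5:   IN={a:-; rest ⊤}   OUT=(all ⊤)

Merge at B4: IN[B4] = OUT[B3] = {a: -, b: ⊤, c: ⊤, d: ⊤, e: ⊤, f: ⊤}
Applying B4's transfer function to that IN value gives OUT[B4] (row B4 above).

Answer: {a: -, b: ⊤, c: ⊤, d: ⊤, e: ⊤, f: ⊤}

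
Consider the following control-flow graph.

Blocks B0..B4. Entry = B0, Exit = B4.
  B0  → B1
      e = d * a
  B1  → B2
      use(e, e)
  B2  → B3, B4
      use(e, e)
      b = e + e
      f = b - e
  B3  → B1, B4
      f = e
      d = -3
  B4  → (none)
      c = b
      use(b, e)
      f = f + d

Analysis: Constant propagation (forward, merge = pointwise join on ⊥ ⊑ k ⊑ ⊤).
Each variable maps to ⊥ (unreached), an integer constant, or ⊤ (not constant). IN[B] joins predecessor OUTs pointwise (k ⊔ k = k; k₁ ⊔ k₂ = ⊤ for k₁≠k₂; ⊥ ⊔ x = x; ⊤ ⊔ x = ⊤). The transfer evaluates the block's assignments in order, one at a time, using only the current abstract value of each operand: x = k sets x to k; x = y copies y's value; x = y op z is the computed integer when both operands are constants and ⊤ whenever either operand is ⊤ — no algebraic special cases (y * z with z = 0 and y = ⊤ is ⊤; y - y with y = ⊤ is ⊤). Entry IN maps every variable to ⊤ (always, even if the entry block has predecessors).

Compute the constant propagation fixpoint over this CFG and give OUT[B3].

Fixpoint table:
  B0:   IN=(all ⊤)   OUT=(all ⊤)
  B1:   IN=(all ⊤)   OUT=(all ⊤)
  B2:   IN=(all ⊤)   OUT=(all ⊤)
  B3:   IN=(all ⊤)   OUT={d:-3; rest ⊤}
  B4:   IN=(all ⊤)   OUT=(all ⊤)

Merge at B3: IN[B3] = OUT[B2] = {a: ⊤, b: ⊤, c: ⊤, d: ⊤, e: ⊤, f: ⊤}
Applying B3's transfer function to that IN value gives OUT[B3] (row B3 above).

Answer: {a: ⊤, b: ⊤, c: ⊤, d: -3, e: ⊤, f: ⊤}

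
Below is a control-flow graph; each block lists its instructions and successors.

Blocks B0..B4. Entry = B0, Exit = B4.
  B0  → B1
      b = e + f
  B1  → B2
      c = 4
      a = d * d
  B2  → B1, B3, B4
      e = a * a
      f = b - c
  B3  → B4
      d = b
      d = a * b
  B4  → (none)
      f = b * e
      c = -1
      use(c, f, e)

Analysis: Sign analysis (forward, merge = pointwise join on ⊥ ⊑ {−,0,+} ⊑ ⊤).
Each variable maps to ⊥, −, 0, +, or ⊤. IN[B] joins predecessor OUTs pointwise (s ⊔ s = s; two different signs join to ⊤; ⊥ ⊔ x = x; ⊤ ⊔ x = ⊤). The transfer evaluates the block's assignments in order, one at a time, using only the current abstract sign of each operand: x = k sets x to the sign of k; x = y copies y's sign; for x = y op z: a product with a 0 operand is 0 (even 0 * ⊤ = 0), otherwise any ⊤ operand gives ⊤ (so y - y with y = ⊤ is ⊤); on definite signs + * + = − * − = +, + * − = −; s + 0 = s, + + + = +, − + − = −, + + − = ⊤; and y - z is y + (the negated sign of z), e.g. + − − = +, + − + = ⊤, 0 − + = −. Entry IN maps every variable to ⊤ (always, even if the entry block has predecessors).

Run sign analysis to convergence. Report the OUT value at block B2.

Answer: {a: ⊤, b: ⊤, c: +, d: ⊤, e: ⊤, f: ⊤}

Working:
Fixpoint table:
  B0:  IN=(all ⊤)  OUT=(all ⊤)
  B1:  IN=(all ⊤)  OUT={c:+; rest ⊤}
  B2:  IN={c:+; rest ⊤}  OUT={c:+; rest ⊤}
  B3:  IN={c:+; rest ⊤}  OUT={c:+; rest ⊤}
  B4:  IN={c:+; rest ⊤}  OUT={c:-; rest ⊤}

Merge at B2: IN[B2] = OUT[B1] = {a: ⊤, b: ⊤, c: +, d: ⊤, e: ⊤, f: ⊤}
Applying B2's transfer function to that IN value gives OUT[B2] (row B2 above).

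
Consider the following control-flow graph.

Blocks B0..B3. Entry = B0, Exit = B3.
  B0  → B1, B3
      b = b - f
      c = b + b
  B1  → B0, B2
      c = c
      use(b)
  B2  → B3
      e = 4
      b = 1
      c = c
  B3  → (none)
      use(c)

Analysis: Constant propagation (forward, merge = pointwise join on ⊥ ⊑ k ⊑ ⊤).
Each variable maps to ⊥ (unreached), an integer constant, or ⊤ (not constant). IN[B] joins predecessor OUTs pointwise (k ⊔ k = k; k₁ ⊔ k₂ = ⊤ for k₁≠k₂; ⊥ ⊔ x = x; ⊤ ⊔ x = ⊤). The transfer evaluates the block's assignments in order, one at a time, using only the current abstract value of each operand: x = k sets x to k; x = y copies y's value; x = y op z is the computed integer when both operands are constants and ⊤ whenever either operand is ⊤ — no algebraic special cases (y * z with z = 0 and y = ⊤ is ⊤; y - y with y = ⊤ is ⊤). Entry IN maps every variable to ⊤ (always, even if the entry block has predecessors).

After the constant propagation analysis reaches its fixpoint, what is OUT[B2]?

Converged values:
  B0:  IN=(all ⊤)  OUT=(all ⊤)
  B1:  IN=(all ⊤)  OUT=(all ⊤)
  B2:  IN=(all ⊤)  OUT={b:1, e:4; rest ⊤}
  B3:  IN=(all ⊤)  OUT=(all ⊤)

Merge at B2: IN[B2] = OUT[B1] = {a: ⊤, b: ⊤, c: ⊤, d: ⊤, e: ⊤, f: ⊤}
Applying B2's transfer function to that IN value gives OUT[B2] (row B2 above).

Answer: {a: ⊤, b: 1, c: ⊤, d: ⊤, e: 4, f: ⊤}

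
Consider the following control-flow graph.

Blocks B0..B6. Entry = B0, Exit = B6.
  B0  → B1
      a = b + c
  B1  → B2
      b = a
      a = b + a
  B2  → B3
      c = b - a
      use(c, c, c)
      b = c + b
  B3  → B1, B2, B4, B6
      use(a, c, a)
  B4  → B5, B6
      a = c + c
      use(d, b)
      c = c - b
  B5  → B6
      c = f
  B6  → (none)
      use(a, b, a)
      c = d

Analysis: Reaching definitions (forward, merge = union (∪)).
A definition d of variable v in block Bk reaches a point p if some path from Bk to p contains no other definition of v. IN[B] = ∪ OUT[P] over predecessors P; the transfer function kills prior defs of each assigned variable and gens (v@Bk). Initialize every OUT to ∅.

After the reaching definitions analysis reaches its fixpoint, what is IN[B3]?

Per-block solution:
  B0:   IN={}   OUT={a@B0}
  B1:   IN={a@B0, a@B1, b@B2, c@B2}   OUT={a@B1, b@B1, c@B2}
  B2:   IN={a@B1, b@B1, b@B2, c@B2}   OUT={a@B1, b@B2, c@B2}
  B3:   IN={a@B1, b@B2, c@B2}   OUT={a@B1, b@B2, c@B2}
  B4:   IN={a@B1, b@B2, c@B2}   OUT={a@B4, b@B2, c@B4}
  B5:   IN={a@B4, b@B2, c@B4}   OUT={a@B4, b@B2, c@B5}
  B6:   IN={a@B1, a@B4, b@B2, c@B2, c@B4, c@B5}   OUT={a@B1, a@B4, b@B2, c@B6}

Merge at B3: IN[B3] = OUT[B2] = {a@B1, b@B2, c@B2}

Answer: {a@B1, b@B2, c@B2}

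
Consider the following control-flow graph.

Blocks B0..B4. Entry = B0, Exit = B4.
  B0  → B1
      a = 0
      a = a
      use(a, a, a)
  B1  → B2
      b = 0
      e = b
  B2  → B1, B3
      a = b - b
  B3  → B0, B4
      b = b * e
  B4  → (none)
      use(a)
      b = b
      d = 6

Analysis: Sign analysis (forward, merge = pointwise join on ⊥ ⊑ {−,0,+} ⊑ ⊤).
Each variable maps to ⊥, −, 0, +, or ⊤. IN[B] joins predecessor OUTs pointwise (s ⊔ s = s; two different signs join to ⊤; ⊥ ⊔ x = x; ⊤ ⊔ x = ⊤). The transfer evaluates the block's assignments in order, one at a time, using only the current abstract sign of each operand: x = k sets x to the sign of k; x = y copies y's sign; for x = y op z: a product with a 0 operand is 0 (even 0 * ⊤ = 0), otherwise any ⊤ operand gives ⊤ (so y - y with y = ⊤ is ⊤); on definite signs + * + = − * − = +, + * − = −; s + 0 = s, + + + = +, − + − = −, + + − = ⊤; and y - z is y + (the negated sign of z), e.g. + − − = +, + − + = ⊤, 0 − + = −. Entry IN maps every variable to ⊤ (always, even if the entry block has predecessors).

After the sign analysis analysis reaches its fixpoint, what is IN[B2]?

Fixpoint table:
  B0: | IN=(all ⊤) | OUT={a:0; rest ⊤}
  B1: | IN={a:0; rest ⊤} | OUT={a:0, b:0, e:0; rest ⊤}
  B2: | IN={a:0, b:0, e:0; rest ⊤} | OUT={a:0, b:0, e:0; rest ⊤}
  B3: | IN={a:0, b:0, e:0; rest ⊤} | OUT={a:0, b:0, e:0; rest ⊤}
  B4: | IN={a:0, b:0, e:0; rest ⊤} | OUT={a:0, b:0, d:+, e:0; rest ⊤}

Merge at B2: IN[B2] = OUT[B1] = {a: 0, b: 0, c: ⊤, d: ⊤, e: 0, f: ⊤}

Answer: {a: 0, b: 0, c: ⊤, d: ⊤, e: 0, f: ⊤}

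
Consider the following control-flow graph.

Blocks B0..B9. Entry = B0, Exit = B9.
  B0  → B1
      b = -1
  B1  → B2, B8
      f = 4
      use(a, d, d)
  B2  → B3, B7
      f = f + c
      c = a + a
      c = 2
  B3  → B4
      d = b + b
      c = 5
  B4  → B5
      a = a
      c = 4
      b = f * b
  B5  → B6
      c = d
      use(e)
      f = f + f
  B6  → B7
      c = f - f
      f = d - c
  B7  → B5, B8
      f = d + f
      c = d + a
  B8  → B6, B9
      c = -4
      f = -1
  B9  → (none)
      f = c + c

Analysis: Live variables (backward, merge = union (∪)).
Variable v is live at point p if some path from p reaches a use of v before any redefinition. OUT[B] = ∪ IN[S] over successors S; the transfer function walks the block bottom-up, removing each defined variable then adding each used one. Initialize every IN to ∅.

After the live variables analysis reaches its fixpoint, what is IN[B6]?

Answer: {a, d, e, f}

Working:
Per-block solution:
  B0: | IN={a, c, d, e} | OUT={a, b, c, d, e}
  B1: | IN={a, b, c, d, e} | OUT={a, b, c, d, e, f}
  B2: | IN={a, b, c, d, e, f} | OUT={a, b, d, e, f}
  B3: | IN={a, b, e, f} | OUT={a, b, d, e, f}
  B4: | IN={a, b, d, e, f} | OUT={a, d, e, f}
  B5: | IN={a, d, e, f} | OUT={a, d, e, f}
  B6: | IN={a, d, e, f} | OUT={a, d, e, f}
  B7: | IN={a, d, e, f} | OUT={a, d, e, f}
  B8: | IN={a, d, e} | OUT={a, c, d, e, f}
  B9: | IN={c} | OUT={}

Merge at B6: OUT[B6] = IN[B7] = {a, d, e, f}
Applying B6's transfer function to that OUT value gives IN[B6] (row B6 above).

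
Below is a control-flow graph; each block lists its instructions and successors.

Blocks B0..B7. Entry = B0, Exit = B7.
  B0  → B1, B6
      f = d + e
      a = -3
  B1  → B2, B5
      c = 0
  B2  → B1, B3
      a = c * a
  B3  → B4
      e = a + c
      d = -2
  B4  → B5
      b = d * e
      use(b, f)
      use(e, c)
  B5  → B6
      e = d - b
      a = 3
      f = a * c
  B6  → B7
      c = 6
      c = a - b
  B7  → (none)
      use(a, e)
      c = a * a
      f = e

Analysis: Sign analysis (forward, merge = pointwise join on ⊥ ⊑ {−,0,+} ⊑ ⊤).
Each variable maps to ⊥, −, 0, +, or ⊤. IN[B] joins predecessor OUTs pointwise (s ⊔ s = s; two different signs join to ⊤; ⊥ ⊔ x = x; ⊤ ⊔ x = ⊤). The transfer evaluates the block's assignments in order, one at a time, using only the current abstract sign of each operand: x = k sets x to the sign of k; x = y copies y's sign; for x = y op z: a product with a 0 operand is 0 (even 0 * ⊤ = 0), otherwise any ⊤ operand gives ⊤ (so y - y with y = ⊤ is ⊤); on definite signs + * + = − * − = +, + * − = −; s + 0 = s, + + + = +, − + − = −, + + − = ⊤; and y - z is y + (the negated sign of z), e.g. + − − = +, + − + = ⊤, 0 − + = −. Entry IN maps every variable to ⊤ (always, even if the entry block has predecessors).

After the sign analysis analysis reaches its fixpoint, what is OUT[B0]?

Answer: {a: -, b: ⊤, c: ⊤, d: ⊤, e: ⊤, f: ⊤}

Working:
Fixpoint table:
  B0: | IN=(all ⊤) | OUT={a:-; rest ⊤}
  B1: | IN=(all ⊤) | OUT={c:0; rest ⊤}
  B2: | IN={c:0; rest ⊤} | OUT={a:0, c:0; rest ⊤}
  B3: | IN={a:0, c:0; rest ⊤} | OUT={a:0, c:0, d:-, e:0; rest ⊤}
  B4: | IN={a:0, c:0, d:-, e:0; rest ⊤} | OUT={a:0, b:0, c:0, d:-, e:0; rest ⊤}
  B5: | IN={c:0; rest ⊤} | OUT={a:+, c:0, f:0; rest ⊤}
  B6: | IN=(all ⊤) | OUT=(all ⊤)
  B7: | IN=(all ⊤) | OUT=(all ⊤)

B0 is the boundary node: IN[B0] = {a: ⊤, b: ⊤, c: ⊤, d: ⊤, e: ⊤, f: ⊤}
Applying B0's transfer function to that IN value gives OUT[B0] (row B0 above).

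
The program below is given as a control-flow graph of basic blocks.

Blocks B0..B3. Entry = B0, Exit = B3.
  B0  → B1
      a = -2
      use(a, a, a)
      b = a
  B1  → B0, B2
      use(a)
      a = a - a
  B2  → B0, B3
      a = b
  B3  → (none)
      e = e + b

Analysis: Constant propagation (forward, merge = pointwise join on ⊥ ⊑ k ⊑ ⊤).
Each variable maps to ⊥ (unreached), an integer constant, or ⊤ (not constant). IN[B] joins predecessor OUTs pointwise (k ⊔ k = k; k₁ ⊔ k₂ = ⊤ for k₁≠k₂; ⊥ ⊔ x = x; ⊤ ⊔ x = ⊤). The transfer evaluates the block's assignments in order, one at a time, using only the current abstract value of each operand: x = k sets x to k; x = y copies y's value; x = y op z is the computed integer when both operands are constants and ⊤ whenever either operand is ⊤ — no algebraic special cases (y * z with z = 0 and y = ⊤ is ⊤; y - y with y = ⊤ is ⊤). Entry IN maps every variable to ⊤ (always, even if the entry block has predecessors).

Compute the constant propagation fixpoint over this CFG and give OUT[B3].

Answer: {a: -2, b: -2, c: ⊤, d: ⊤, e: ⊤, f: ⊤}

Trace:
Per-block solution:
  B0:   IN=(all ⊤)   OUT={a:-2, b:-2; rest ⊤}
  B1:   IN={a:-2, b:-2; rest ⊤}   OUT={a:0, b:-2; rest ⊤}
  B2:   IN={a:0, b:-2; rest ⊤}   OUT={a:-2, b:-2; rest ⊤}
  B3:   IN={a:-2, b:-2; rest ⊤}   OUT={a:-2, b:-2; rest ⊤}

Merge at B3: IN[B3] = OUT[B2] = {a: -2, b: -2, c: ⊤, d: ⊤, e: ⊤, f: ⊤}
Applying B3's transfer function to that IN value gives OUT[B3] (row B3 above).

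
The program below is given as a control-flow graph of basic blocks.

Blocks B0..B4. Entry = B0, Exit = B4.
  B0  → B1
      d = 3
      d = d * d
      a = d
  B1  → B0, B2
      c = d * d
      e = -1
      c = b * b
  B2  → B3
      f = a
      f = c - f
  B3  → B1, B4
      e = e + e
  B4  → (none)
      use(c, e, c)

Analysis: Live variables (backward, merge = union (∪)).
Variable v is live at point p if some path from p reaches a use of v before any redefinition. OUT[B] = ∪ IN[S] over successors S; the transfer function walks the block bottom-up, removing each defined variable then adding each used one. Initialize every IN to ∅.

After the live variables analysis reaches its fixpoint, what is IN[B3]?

Per-block solution:
  B0:  IN={b}  OUT={a, b, d}
  B1:  IN={a, b, d}  OUT={a, b, c, d, e}
  B2:  IN={a, b, c, d, e}  OUT={a, b, c, d, e}
  B3:  IN={a, b, c, d, e}  OUT={a, b, c, d, e}
  B4:  IN={c, e}  OUT={}

Merge at B3: OUT[B3] = IN[B1] ⊔ IN[B4] = {a, b, c, d, e}
Applying B3's transfer function to that OUT value gives IN[B3] (row B3 above).

Answer: {a, b, c, d, e}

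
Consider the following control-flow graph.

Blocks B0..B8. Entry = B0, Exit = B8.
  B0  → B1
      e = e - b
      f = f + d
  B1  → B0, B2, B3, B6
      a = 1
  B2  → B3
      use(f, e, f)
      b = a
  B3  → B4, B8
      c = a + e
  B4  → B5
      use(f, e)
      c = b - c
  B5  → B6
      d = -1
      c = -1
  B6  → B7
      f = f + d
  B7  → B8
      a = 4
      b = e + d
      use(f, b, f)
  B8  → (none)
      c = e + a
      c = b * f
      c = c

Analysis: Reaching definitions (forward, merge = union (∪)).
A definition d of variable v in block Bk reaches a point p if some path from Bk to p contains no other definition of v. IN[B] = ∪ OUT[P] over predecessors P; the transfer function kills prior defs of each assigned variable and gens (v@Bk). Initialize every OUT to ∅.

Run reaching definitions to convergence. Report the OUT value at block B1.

Fixpoint table:
  B0:   IN={a@B1, e@B0, f@B0}   OUT={a@B1, e@B0, f@B0}
  B1:   IN={a@B1, e@B0, f@B0}   OUT={a@B1, e@B0, f@B0}
  B2:   IN={a@B1, e@B0, f@B0}   OUT={a@B1, b@B2, e@B0, f@B0}
  B3:   IN={a@B1, b@B2, e@B0, f@B0}   OUT={a@B1, b@B2, c@B3, e@B0, f@B0}
  B4:   IN={a@B1, b@B2, c@B3, e@B0, f@B0}   OUT={a@B1, b@B2, c@B4, e@B0, f@B0}
  B5:   IN={a@B1, b@B2, c@B4, e@B0, f@B0}   OUT={a@B1, b@B2, c@B5, d@B5, e@B0, f@B0}
  B6:   IN={a@B1, b@B2, c@B5, d@B5, e@B0, f@B0}   OUT={a@B1, b@B2, c@B5, d@B5, e@B0, f@B6}
  B7:   IN={a@B1, b@B2, c@B5, d@B5, e@B0, f@B6}   OUT={a@B7, b@B7, c@B5, d@B5, e@B0, f@B6}
  B8:   IN={a@B1, a@B7, b@B2, b@B7, c@B3, c@B5, d@B5, e@B0, f@B0, f@B6}   OUT={a@B1, a@B7, b@B2, b@B7, c@B8, d@B5, e@B0, f@B0, f@B6}

Merge at B1: IN[B1] = OUT[B0] = {a@B1, e@B0, f@B0}
Applying B1's transfer function to that IN value gives OUT[B1] (row B1 above).

Answer: {a@B1, e@B0, f@B0}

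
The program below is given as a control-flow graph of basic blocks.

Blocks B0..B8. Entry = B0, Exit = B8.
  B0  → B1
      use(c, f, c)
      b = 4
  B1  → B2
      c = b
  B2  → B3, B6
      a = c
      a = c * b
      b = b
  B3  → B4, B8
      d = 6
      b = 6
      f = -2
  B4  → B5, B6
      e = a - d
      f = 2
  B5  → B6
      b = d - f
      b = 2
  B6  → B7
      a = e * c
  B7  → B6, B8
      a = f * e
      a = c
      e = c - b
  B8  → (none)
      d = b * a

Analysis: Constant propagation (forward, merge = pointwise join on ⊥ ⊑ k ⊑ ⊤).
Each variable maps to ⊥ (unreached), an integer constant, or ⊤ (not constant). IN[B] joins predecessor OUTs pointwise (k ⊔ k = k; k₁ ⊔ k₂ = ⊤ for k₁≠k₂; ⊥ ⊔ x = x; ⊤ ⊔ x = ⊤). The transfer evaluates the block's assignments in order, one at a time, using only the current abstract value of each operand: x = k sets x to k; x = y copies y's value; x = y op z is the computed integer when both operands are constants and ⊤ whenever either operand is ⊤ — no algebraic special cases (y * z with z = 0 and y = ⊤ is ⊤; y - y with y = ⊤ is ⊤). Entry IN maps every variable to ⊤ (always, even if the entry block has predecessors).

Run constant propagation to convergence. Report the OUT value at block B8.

Answer: {a: ⊤, b: ⊤, c: 4, d: ⊤, e: ⊤, f: ⊤}

Trace:
Fixpoint table:
  B0:  IN=(all ⊤)  OUT={b:4; rest ⊤}
  B1:  IN={b:4; rest ⊤}  OUT={b:4, c:4; rest ⊤}
  B2:  IN={b:4, c:4; rest ⊤}  OUT={a:16, b:4, c:4; rest ⊤}
  B3:  IN={a:16, b:4, c:4; rest ⊤}  OUT={a:16, b:6, c:4, d:6, f:-2; rest ⊤}
  B4:  IN={a:16, b:6, c:4, d:6, f:-2; rest ⊤}  OUT={a:16, b:6, c:4, d:6, e:10, f:2; rest ⊤}
  B5:  IN={a:16, b:6, c:4, d:6, e:10, f:2; rest ⊤}  OUT={a:16, b:2, c:4, d:6, e:10, f:2; rest ⊤}
  B6:  IN={c:4; rest ⊤}  OUT={c:4; rest ⊤}
  B7:  IN={c:4; rest ⊤}  OUT={a:4, c:4; rest ⊤}
  B8:  IN={c:4; rest ⊤}  OUT={c:4; rest ⊤}

Merge at B8: IN[B8] = OUT[B3] ⊔ OUT[B7] = {a: ⊤, b: ⊤, c: 4, d: ⊤, e: ⊤, f: ⊤}
Applying B8's transfer function to that IN value gives OUT[B8] (row B8 above).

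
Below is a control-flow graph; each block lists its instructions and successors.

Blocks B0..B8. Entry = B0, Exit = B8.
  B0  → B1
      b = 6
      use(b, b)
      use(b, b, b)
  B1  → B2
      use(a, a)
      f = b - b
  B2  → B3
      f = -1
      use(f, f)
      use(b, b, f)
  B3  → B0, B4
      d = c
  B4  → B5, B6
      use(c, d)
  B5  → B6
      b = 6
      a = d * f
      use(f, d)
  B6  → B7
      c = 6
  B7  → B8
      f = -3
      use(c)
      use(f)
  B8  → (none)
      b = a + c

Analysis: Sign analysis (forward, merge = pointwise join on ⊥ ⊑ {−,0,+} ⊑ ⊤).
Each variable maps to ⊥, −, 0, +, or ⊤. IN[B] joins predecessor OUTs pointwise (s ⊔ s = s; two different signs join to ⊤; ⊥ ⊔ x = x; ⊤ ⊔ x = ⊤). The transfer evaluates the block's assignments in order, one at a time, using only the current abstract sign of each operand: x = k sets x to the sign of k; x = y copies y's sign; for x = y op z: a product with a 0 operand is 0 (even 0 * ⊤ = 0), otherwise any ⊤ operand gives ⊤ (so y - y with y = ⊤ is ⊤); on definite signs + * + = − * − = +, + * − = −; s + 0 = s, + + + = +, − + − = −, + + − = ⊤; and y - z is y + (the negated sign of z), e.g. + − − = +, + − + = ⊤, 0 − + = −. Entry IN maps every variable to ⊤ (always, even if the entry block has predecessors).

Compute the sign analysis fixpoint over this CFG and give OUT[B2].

Per-block solution:
  B0: | IN=(all ⊤) | OUT={b:+; rest ⊤}
  B1: | IN={b:+; rest ⊤} | OUT={b:+; rest ⊤}
  B2: | IN={b:+; rest ⊤} | OUT={b:+, f:-; rest ⊤}
  B3: | IN={b:+, f:-; rest ⊤} | OUT={b:+, f:-; rest ⊤}
  B4: | IN={b:+, f:-; rest ⊤} | OUT={b:+, f:-; rest ⊤}
  B5: | IN={b:+, f:-; rest ⊤} | OUT={b:+, f:-; rest ⊤}
  B6: | IN={b:+, f:-; rest ⊤} | OUT={b:+, c:+, f:-; rest ⊤}
  B7: | IN={b:+, c:+, f:-; rest ⊤} | OUT={b:+, c:+, f:-; rest ⊤}
  B8: | IN={b:+, c:+, f:-; rest ⊤} | OUT={c:+, f:-; rest ⊤}

Merge at B2: IN[B2] = OUT[B1] = {a: ⊤, b: +, c: ⊤, d: ⊤, e: ⊤, f: ⊤}
Applying B2's transfer function to that IN value gives OUT[B2] (row B2 above).

Answer: {a: ⊤, b: +, c: ⊤, d: ⊤, e: ⊤, f: -}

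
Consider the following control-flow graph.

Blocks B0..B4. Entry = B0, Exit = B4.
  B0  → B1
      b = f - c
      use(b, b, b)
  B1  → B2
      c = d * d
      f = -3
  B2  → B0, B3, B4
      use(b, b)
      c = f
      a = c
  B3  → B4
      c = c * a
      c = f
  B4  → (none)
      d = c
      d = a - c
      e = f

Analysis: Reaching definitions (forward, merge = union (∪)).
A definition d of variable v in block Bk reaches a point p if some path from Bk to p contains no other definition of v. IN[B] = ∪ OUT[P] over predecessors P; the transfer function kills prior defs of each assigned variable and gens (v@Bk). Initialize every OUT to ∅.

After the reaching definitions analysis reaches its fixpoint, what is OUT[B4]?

Per-block solution:
  B0: | IN={a@B2, b@B0, c@B2, f@B1} | OUT={a@B2, b@B0, c@B2, f@B1}
  B1: | IN={a@B2, b@B0, c@B2, f@B1} | OUT={a@B2, b@B0, c@B1, f@B1}
  B2: | IN={a@B2, b@B0, c@B1, f@B1} | OUT={a@B2, b@B0, c@B2, f@B1}
  B3: | IN={a@B2, b@B0, c@B2, f@B1} | OUT={a@B2, b@B0, c@B3, f@B1}
  B4: | IN={a@B2, b@B0, c@B2, c@B3, f@B1} | OUT={a@B2, b@B0, c@B2, c@B3, d@B4, e@B4, f@B1}

Merge at B4: IN[B4] = OUT[B2] ⊔ OUT[B3] = {a@B2, b@B0, c@B2, c@B3, f@B1}
Applying B4's transfer function to that IN value gives OUT[B4] (row B4 above).

Answer: {a@B2, b@B0, c@B2, c@B3, d@B4, e@B4, f@B1}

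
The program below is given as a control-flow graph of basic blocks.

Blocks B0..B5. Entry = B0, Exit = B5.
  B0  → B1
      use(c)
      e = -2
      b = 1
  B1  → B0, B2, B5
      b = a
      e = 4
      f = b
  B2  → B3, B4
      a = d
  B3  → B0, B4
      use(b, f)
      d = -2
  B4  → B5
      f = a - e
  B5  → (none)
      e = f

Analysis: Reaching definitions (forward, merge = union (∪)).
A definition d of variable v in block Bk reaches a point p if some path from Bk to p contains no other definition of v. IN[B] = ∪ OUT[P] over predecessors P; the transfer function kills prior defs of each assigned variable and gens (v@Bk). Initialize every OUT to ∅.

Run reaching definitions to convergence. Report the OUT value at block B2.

Answer: {a@B2, b@B1, d@B3, e@B1, f@B1}

Trace:
Fixpoint table:
  B0:  IN={a@B2, b@B1, d@B3, e@B1, f@B1}  OUT={a@B2, b@B0, d@B3, e@B0, f@B1}
  B1:  IN={a@B2, b@B0, d@B3, e@B0, f@B1}  OUT={a@B2, b@B1, d@B3, e@B1, f@B1}
  B2:  IN={a@B2, b@B1, d@B3, e@B1, f@B1}  OUT={a@B2, b@B1, d@B3, e@B1, f@B1}
  B3:  IN={a@B2, b@B1, d@B3, e@B1, f@B1}  OUT={a@B2, b@B1, d@B3, e@B1, f@B1}
  B4:  IN={a@B2, b@B1, d@B3, e@B1, f@B1}  OUT={a@B2, b@B1, d@B3, e@B1, f@B4}
  B5:  IN={a@B2, b@B1, d@B3, e@B1, f@B1, f@B4}  OUT={a@B2, b@B1, d@B3, e@B5, f@B1, f@B4}

Merge at B2: IN[B2] = OUT[B1] = {a@B2, b@B1, d@B3, e@B1, f@B1}
Applying B2's transfer function to that IN value gives OUT[B2] (row B2 above).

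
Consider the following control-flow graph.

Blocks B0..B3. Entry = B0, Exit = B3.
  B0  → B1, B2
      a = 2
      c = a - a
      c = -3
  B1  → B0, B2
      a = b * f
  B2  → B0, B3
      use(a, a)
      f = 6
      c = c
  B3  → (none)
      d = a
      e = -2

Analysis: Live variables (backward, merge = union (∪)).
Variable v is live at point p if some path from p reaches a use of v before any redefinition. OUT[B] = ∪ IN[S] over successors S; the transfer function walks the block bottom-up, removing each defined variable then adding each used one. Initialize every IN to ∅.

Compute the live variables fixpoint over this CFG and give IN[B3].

Answer: {a}

Trace:
Fixpoint table:
  B0: | IN={b, f} | OUT={a, b, c, f}
  B1: | IN={b, c, f} | OUT={a, b, c, f}
  B2: | IN={a, b, c} | OUT={a, b, f}
  B3: | IN={a} | OUT={}

B3 is the boundary node: OUT[B3] = {}
Applying B3's transfer function to that OUT value gives IN[B3] (row B3 above).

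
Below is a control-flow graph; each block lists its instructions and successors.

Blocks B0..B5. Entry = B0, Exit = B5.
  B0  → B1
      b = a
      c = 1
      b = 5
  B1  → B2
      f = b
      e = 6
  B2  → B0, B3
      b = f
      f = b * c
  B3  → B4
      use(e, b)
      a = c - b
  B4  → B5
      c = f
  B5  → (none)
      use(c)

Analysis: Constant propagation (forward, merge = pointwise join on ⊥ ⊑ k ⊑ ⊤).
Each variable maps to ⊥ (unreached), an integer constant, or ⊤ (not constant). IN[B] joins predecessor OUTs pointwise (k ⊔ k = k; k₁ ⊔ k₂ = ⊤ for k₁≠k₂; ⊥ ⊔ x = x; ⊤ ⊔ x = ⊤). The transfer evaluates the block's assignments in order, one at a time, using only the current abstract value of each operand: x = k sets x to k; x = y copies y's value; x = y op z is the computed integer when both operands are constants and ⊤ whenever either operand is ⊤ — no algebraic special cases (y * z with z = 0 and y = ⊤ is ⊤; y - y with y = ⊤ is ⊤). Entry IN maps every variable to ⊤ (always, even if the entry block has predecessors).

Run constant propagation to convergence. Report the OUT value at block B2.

Fixpoint table:
  B0:   IN=(all ⊤)   OUT={b:5, c:1; rest ⊤}
  B1:   IN={b:5, c:1; rest ⊤}   OUT={b:5, c:1, e:6, f:5; rest ⊤}
  B2:   IN={b:5, c:1, e:6, f:5; rest ⊤}   OUT={b:5, c:1, e:6, f:5; rest ⊤}
  B3:   IN={b:5, c:1, e:6, f:5; rest ⊤}   OUT={a:-4, b:5, c:1, e:6, f:5; rest ⊤}
  B4:   IN={a:-4, b:5, c:1, e:6, f:5; rest ⊤}   OUT={a:-4, b:5, c:5, e:6, f:5; rest ⊤}
  B5:   IN={a:-4, b:5, c:5, e:6, f:5; rest ⊤}   OUT={a:-4, b:5, c:5, e:6, f:5; rest ⊤}

Merge at B2: IN[B2] = OUT[B1] = {a: ⊤, b: 5, c: 1, d: ⊤, e: 6, f: 5}
Applying B2's transfer function to that IN value gives OUT[B2] (row B2 above).

Answer: {a: ⊤, b: 5, c: 1, d: ⊤, e: 6, f: 5}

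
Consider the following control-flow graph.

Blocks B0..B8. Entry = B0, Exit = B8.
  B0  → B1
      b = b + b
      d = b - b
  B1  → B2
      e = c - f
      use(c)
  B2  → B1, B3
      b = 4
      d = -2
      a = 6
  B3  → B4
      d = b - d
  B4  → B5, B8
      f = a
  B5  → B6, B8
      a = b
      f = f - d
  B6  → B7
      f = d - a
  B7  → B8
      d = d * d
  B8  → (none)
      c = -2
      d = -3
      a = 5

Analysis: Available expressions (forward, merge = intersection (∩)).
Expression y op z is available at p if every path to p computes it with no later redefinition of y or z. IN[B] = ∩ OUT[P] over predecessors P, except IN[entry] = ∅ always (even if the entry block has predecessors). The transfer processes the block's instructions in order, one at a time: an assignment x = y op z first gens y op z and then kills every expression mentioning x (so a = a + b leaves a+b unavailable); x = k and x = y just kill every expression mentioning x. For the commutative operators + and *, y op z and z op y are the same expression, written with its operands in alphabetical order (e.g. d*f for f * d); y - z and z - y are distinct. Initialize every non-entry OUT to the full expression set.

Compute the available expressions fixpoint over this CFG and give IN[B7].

Answer: {d-a}

Working:
Fixpoint table:
  B0: | IN={} | OUT={b-b}
  B1: | IN={} | OUT={c-f}
  B2: | IN={c-f} | OUT={c-f}
  B3: | IN={c-f} | OUT={c-f}
  B4: | IN={c-f} | OUT={}
  B5: | IN={} | OUT={}
  B6: | IN={} | OUT={d-a}
  B7: | IN={d-a} | OUT={}
  B8: | IN={} | OUT={}

Merge at B7: IN[B7] = OUT[B6] = {d-a}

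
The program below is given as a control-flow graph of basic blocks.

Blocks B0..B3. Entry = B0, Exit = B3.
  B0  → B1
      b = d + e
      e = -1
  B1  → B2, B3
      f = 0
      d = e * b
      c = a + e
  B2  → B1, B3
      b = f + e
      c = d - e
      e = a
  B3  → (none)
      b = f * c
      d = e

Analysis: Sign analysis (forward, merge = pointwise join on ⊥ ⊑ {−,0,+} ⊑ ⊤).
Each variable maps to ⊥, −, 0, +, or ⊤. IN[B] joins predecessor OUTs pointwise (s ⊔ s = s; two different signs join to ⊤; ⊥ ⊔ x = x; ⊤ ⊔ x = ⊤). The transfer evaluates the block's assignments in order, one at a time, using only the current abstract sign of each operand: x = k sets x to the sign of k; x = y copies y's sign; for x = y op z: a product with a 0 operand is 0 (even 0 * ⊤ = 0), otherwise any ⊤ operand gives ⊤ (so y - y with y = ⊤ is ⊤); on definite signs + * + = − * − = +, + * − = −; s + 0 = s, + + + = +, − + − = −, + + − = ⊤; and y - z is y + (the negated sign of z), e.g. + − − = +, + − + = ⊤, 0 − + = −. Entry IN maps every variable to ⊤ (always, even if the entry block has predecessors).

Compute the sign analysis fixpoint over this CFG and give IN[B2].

Fixpoint table:
  B0:  IN=(all ⊤)  OUT={e:-; rest ⊤}
  B1:  IN=(all ⊤)  OUT={f:0; rest ⊤}
  B2:  IN={f:0; rest ⊤}  OUT={f:0; rest ⊤}
  B3:  IN={f:0; rest ⊤}  OUT={b:0, f:0; rest ⊤}

Merge at B2: IN[B2] = OUT[B1] = {a: ⊤, b: ⊤, c: ⊤, d: ⊤, e: ⊤, f: 0}

Answer: {a: ⊤, b: ⊤, c: ⊤, d: ⊤, e: ⊤, f: 0}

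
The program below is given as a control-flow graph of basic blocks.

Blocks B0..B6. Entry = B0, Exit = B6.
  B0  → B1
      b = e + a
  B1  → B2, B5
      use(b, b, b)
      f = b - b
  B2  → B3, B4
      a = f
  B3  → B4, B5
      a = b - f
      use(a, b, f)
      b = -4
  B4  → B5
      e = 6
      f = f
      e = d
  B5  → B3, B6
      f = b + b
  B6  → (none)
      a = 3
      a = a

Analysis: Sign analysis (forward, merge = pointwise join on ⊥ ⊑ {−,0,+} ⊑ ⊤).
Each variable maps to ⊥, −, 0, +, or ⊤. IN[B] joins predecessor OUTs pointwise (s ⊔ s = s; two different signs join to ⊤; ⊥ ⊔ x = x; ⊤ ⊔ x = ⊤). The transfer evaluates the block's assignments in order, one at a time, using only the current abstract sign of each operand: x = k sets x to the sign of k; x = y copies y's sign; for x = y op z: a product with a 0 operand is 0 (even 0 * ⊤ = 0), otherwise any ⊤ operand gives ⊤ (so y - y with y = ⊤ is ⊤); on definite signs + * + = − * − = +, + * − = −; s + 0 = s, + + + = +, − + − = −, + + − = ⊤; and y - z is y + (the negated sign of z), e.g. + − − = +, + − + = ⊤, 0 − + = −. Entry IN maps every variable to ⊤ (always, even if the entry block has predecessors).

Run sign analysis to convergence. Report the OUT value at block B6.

Fixpoint table:
  B0:   IN=(all ⊤)   OUT=(all ⊤)
  B1:   IN=(all ⊤)   OUT=(all ⊤)
  B2:   IN=(all ⊤)   OUT=(all ⊤)
  B3:   IN=(all ⊤)   OUT={b:-; rest ⊤}
  B4:   IN=(all ⊤)   OUT=(all ⊤)
  B5:   IN=(all ⊤)   OUT=(all ⊤)
  B6:   IN=(all ⊤)   OUT={a:+; rest ⊤}

Merge at B6: IN[B6] = OUT[B5] = {a: ⊤, b: ⊤, c: ⊤, d: ⊤, e: ⊤, f: ⊤}
Applying B6's transfer function to that IN value gives OUT[B6] (row B6 above).

Answer: {a: +, b: ⊤, c: ⊤, d: ⊤, e: ⊤, f: ⊤}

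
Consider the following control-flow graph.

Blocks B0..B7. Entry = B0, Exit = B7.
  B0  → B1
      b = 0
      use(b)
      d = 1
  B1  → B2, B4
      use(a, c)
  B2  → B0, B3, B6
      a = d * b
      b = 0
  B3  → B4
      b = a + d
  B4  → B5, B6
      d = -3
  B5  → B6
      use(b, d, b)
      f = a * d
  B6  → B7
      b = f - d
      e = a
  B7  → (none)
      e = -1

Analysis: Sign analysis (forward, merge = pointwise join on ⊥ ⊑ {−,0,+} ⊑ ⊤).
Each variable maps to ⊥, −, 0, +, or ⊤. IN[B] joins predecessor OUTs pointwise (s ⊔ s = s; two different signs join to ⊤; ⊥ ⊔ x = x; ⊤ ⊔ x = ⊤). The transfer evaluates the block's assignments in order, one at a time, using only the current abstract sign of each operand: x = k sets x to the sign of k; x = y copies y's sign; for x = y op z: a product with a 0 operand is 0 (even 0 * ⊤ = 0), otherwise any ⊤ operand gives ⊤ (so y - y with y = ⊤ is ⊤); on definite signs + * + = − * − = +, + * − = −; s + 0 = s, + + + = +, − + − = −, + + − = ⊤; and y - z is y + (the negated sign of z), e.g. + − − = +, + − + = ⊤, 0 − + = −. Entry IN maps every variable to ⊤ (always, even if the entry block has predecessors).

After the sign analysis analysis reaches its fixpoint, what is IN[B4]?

Answer: {a: ⊤, b: ⊤, c: ⊤, d: +, e: ⊤, f: ⊤}

Trace:
Per-block solution:
  B0: | IN=(all ⊤) | OUT={b:0, d:+; rest ⊤}
  B1: | IN={b:0, d:+; rest ⊤} | OUT={b:0, d:+; rest ⊤}
  B2: | IN={b:0, d:+; rest ⊤} | OUT={a:0, b:0, d:+; rest ⊤}
  B3: | IN={a:0, b:0, d:+; rest ⊤} | OUT={a:0, b:+, d:+; rest ⊤}
  B4: | IN={d:+; rest ⊤} | OUT={d:-; rest ⊤}
  B5: | IN={d:-; rest ⊤} | OUT={d:-; rest ⊤}
  B6: | IN=(all ⊤) | OUT=(all ⊤)
  B7: | IN=(all ⊤) | OUT={e:-; rest ⊤}

Merge at B4: IN[B4] = OUT[B1] ⊔ OUT[B3] = {a: ⊤, b: ⊤, c: ⊤, d: +, e: ⊤, f: ⊤}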